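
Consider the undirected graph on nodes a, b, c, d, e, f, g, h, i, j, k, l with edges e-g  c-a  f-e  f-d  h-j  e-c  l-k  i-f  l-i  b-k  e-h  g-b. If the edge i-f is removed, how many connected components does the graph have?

1

i and f are still connected via i-l-k-b-g-e-f, so the component count stays at 1.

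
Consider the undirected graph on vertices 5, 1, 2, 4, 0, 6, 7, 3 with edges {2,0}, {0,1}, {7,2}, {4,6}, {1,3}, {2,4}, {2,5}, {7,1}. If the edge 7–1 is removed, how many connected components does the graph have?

7 and 1 are still connected via 7-2-0-1, so the component count stays at 1.

1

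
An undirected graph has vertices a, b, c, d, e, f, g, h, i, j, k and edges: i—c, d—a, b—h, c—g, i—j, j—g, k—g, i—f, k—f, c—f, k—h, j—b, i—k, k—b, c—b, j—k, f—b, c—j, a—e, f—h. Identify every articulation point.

a

Removing a increases the component count from 2 to 3, so a is a cut vertex.
By contrast removing i leaves 2 components; it is not a cut vertex. No other vertex is a cut vertex either.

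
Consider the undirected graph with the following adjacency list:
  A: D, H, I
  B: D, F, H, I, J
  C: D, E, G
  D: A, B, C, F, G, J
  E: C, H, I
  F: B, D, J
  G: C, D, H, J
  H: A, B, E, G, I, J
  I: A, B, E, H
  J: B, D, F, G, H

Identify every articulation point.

none

Removing G, for instance, still leaves 1 component. No single vertex removal increases the component count — the graph has no articulation points.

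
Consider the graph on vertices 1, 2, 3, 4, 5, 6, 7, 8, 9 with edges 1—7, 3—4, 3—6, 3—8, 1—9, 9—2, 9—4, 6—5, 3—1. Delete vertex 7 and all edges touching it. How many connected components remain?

With 7 gone, the remaining components are: {1, 2, 3, 4, 5, 6, 8, 9}.
That is 1 component.

1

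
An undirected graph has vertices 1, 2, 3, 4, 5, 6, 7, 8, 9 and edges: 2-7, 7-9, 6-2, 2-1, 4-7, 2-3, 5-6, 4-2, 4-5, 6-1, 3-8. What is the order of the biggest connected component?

9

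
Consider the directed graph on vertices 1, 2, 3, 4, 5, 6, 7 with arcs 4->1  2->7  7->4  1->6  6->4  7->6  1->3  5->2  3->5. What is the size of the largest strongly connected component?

{1, 2, 3, 4, 5, 6, 7} are all mutually reachable — one SCC of size 7.
The largest has 7 vertices.

7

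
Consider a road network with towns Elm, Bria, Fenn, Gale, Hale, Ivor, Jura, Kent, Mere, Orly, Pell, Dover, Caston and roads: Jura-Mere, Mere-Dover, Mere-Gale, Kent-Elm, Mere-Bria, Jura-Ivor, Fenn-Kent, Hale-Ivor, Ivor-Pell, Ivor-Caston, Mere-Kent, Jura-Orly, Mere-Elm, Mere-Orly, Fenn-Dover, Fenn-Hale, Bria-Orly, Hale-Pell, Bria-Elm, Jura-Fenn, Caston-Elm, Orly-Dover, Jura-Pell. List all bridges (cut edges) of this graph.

Gale-Mere

The edges on the cycle Mere-Bria-Elm-Mere are not bridges since each lies on that cycle.
But removing Mere-Gale disconnects Mere from Gale — this is a bridge.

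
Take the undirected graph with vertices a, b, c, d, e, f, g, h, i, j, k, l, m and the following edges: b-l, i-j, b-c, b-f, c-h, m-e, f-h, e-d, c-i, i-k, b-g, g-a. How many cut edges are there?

8

The edges on the cycle b-c-h-f-b are not bridges since each lies on that cycle.
But removing e-d disconnects e from d; removing i-j disconnects i from j; removing i-k disconnects i from k; removing b-g disconnects b from g — these are bridges.
In total 8 edges are bridges.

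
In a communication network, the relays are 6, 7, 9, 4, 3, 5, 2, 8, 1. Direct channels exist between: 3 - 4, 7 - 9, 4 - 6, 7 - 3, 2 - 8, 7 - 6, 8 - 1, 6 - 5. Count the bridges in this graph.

4

The edges on the cycle 7-3-4-6-7 are not bridges since each lies on that cycle.
But removing 6 - 5 disconnects 6 from 5; removing 2 - 8 disconnects 2 from 8; removing 1 - 8 disconnects 1 from 8; removing 7 - 9 disconnects 7 from 9 — these are bridges.
That makes 4 bridges.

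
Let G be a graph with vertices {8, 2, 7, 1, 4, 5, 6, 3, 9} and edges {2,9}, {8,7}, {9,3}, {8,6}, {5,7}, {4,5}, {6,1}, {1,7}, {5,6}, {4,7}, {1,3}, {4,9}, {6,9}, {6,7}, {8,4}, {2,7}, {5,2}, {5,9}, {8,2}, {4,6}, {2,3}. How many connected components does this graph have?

Starting from 1 we can reach 1, 2, 3, 4, 5, 6, 7, 8, 9. That is one component of size 9.
Total: 1 component.

1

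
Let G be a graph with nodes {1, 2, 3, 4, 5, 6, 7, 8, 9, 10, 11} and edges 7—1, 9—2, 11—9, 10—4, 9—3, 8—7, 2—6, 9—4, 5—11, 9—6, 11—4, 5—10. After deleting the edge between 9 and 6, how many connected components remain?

2

9 and 6 are still connected via 9-2-6, so the component count stays at 2.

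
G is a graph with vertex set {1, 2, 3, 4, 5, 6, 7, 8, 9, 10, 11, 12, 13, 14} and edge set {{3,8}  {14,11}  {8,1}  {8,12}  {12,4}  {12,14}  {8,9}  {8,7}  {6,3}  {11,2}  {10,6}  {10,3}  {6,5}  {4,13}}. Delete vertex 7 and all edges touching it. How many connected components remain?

1

With 7 gone, the remaining components are: {1, 2, 3, 4, 5, 6, 8, 9, 10, 11, 12, 13, 14}.
That is 1 component.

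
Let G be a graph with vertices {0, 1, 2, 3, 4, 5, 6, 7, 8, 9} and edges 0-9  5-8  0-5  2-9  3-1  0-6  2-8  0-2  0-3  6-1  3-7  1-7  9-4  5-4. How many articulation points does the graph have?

1

Removing 0 increases the component count from 1 to 2, so 0 is a cut vertex.
By contrast removing 5 leaves 1 component; it is not a cut vertex. No other vertex is a cut vertex either.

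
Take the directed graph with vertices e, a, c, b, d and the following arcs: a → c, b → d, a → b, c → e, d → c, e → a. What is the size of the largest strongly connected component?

{a, b, c, d, e} are all mutually reachable — one SCC of size 5.
The largest has 5 vertices.

5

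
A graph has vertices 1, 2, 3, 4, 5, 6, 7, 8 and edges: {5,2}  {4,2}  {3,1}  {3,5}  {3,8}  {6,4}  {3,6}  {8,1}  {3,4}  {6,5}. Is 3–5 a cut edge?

After removing 3–5, the path 3-6-5 still connects them, so the edge is not a bridge.

No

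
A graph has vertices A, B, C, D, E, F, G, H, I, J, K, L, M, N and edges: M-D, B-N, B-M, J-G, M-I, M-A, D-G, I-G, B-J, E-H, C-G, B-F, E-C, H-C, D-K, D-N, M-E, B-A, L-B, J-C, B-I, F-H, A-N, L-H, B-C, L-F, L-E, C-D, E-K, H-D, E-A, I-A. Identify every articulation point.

none

Removing J, for instance, still leaves 1 component. No single vertex removal increases the component count — the graph has no articulation points.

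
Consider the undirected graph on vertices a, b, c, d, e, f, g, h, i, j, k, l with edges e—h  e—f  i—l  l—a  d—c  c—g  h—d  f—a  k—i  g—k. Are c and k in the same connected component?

From c we can reach a, c, d, e, f, g, h, i, k, l, which includes k.

Yes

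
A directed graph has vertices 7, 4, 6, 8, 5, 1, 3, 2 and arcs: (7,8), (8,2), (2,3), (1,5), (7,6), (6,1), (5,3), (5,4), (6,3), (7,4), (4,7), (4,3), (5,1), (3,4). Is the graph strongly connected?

From 1 we can reach every vertex (1, 2, 3, 4, 5, 6, 7, 8), and every vertex can reach 1 (1, 2, 3, 4, 5, 6, 7, 8). So the whole graph is one strongly connected component.

Yes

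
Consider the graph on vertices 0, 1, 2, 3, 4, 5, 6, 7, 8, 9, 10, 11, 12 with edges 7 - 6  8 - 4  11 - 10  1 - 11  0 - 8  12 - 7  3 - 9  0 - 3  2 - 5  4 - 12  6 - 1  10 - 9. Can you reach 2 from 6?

No

The component containing 6 is {0, 1, 3, 4, 6, 7, 8, 9, 10, 11, 12}, and 2 is not in it.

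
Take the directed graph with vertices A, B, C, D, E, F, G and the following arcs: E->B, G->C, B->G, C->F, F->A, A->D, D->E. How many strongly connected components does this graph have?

1

{A, B, C, D, E, F, G} are all mutually reachable — one SCC of size 7.
That gives 1 strongly connected component.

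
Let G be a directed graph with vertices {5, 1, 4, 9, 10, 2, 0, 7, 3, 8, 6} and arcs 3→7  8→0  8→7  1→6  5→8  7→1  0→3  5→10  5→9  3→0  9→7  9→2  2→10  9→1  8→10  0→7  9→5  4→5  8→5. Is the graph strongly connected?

No

There is no directed path from 0 to 4, so the graph is not strongly connected.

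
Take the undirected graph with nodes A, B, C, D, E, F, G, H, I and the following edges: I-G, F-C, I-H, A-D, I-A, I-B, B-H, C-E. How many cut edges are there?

The edges on the cycle I-B-H-I are not bridges since each lies on that cycle.
But removing A-I disconnects A from I; removing F-C disconnects F from C; removing E-C disconnects E from C; removing D-A disconnects D from A — these are bridges.
In total 5 edges are bridges.

5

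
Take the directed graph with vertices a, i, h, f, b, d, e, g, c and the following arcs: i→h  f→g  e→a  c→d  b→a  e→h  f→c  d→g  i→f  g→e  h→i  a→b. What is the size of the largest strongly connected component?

{c, d, e, f, g, h, i} are all mutually reachable — one SCC of size 7.
{a, b} are all mutually reachable — one SCC of size 2.
The largest has 7 vertices.

7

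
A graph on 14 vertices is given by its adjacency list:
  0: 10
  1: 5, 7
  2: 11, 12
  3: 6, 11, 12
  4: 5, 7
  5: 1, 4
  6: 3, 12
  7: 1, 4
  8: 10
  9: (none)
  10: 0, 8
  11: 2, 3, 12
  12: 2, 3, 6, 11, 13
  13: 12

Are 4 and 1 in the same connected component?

From 4 we can reach 1, 4, 5, 7, which includes 1.

Yes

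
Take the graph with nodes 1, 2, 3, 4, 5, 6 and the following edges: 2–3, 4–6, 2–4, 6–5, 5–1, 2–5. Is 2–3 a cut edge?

Removing 2–3 leaves no path between 2 and 3: the component count goes from 1 to 2. So it is a bridge.

Yes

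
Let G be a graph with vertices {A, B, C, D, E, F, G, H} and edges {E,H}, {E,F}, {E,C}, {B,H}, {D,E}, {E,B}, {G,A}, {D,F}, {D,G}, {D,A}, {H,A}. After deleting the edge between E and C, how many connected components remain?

2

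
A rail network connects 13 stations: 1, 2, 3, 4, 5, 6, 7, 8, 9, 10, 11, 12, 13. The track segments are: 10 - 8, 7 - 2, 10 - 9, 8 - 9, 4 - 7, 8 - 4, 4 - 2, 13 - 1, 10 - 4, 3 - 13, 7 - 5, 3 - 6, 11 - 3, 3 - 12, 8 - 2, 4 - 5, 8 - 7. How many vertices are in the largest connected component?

Starting from 1 we can reach 1, 3, 6, 11, 12, 13. That is one component of size 6.
Starting from 2 we can reach 2, 4, 5, 7, 8, 9, 10. That is one component of size 7.
The largest has 7 vertices.

7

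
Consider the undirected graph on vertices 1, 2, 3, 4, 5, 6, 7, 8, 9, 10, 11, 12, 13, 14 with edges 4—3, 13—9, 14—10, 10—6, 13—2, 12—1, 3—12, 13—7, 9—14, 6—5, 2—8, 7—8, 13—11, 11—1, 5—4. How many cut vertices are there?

Removing 13 increases the component count from 1 to 2, so 13 is a cut vertex.
By contrast removing 10 leaves 1 component; it is not a cut vertex. No other vertex is a cut vertex either.

1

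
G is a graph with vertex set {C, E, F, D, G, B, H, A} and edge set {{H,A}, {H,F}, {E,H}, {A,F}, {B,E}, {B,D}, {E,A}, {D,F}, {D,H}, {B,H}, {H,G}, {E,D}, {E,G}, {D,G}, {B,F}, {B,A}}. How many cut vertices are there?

0

Removing G, for instance, still leaves 2 components. No single vertex removal increases the component count — the graph has no articulation points.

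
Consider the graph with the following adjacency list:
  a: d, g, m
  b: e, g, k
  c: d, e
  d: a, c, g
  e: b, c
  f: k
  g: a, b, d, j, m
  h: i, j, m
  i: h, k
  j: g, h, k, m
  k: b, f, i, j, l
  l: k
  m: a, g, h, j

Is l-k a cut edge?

Yes

Removing l-k leaves no path between l and k: the component count goes from 1 to 2. So it is a bridge.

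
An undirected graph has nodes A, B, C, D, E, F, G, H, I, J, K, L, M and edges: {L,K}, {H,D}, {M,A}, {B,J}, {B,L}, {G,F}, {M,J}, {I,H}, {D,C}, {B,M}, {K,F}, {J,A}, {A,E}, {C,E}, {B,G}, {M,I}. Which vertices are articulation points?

Removing B increases the component count from 1 to 2, so B is a cut vertex.
By contrast removing D leaves 1 component; it is not a cut vertex. No other vertex is a cut vertex either.

B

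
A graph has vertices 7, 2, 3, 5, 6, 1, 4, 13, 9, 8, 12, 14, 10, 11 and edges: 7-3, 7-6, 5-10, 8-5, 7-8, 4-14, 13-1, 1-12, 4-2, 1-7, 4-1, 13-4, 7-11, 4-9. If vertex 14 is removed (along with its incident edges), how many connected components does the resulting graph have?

With 14 gone, the remaining components are: {1, 2, 3, 4, 5, 6, 7, 8, 9, 10, 11, 12, 13}.
That is 1 component.

1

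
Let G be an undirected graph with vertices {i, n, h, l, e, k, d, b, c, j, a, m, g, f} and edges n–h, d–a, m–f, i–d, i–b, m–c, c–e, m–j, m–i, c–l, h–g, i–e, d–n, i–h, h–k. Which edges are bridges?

The edges on the cycle i-d-n-h-i are not bridges since each lies on that cycle.
But removing a–d disconnects a from d; removing g–h disconnects g from h; removing c–l disconnects c from l; removing b–i disconnects b from i — these are bridges.
In total 7 edges are bridges.

a-d, b-i, c-l, f-m, g-h, h-k, j-m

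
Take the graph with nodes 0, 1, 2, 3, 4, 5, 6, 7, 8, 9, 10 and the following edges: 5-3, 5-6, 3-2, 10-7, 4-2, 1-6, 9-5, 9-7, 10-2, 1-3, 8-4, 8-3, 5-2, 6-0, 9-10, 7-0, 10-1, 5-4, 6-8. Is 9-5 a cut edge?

No

After removing 9-5, the path 9-10-2-5 still connects them, so the edge is not a bridge.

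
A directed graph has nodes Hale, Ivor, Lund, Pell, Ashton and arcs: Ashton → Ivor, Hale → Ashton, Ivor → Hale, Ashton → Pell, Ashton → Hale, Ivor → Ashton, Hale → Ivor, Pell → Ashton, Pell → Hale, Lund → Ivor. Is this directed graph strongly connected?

No

There is no directed path from Pell to Lund, so the graph is not strongly connected.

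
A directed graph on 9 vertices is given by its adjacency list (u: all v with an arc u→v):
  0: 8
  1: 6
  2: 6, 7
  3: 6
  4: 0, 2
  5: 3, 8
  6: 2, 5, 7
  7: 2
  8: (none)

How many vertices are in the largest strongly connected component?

{2, 3, 5, 6, 7} are all mutually reachable — one SCC of size 5.
{4} is an SCC by itself.
{1} is an SCC by itself.
{8} is an SCC by itself.
{0} is an SCC by itself.
The largest has 5 vertices.

5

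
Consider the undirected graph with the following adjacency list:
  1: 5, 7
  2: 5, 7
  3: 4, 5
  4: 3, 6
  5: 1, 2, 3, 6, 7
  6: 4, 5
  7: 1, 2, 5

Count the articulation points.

Removing 5 increases the component count from 1 to 2, so 5 is a cut vertex.
By contrast removing 3 leaves 1 component; it is not a cut vertex. No other vertex is a cut vertex either.

1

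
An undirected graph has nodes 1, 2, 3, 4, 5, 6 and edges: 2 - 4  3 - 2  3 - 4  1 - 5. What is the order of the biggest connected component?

3

6 is isolated — a component by itself.
Starting from 1 we can reach 1, 5. That is one component of size 2.
Starting from 2 we can reach 2, 3, 4. That is one component of size 3.
The largest has 3 vertices.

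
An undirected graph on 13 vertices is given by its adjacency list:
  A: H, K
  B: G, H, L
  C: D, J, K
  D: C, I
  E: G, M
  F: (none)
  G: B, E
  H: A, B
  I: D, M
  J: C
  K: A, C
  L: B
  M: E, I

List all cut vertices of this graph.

Removing B increases the component count from 2 to 3, so B is a cut vertex.
Removing C increases the component count from 2 to 3, so C is a cut vertex.
By contrast removing H leaves 2 components; it is not a cut vertex. No other vertex is a cut vertex either.

B, C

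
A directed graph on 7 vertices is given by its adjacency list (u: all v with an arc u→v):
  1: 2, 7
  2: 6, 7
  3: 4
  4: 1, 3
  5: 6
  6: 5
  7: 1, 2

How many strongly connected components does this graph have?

3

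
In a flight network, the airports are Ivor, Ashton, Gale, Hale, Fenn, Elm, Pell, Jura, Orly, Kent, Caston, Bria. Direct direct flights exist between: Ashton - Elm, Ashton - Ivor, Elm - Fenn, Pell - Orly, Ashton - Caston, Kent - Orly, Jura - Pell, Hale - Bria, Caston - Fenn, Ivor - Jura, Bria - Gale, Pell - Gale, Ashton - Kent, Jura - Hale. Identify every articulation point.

Ashton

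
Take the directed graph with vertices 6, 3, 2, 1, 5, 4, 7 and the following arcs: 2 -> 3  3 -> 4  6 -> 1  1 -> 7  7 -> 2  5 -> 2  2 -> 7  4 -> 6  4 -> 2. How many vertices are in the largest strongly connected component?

6

{1, 2, 3, 4, 6, 7} are all mutually reachable — one SCC of size 6.
{5} is an SCC by itself.
The largest has 6 vertices.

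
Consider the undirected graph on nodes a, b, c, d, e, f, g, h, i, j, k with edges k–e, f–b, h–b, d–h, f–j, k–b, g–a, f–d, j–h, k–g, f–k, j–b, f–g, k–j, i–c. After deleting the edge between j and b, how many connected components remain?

2

j and b are still connected via j-f-b, so the component count stays at 2.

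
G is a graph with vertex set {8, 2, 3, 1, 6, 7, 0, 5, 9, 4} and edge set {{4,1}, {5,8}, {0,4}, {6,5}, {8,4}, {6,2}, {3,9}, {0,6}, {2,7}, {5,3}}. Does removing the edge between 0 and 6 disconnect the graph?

After removing 0 - 6, the path 0-4-8-5-6 still connects them, so the edge is not a bridge.

No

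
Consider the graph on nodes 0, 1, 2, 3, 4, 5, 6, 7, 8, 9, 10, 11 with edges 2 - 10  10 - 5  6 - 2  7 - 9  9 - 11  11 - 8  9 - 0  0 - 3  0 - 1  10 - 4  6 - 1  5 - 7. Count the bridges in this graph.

4

The edges on the cycle 6-2-10-5-7-9-0-1-6 are not bridges since each lies on that cycle.
But removing 4 - 10 disconnects 4 from 10; removing 3 - 0 disconnects 3 from 0; removing 11 - 9 disconnects 11 from 9; removing 11 - 8 disconnects 11 from 8 — these are bridges.
That makes 4 bridges.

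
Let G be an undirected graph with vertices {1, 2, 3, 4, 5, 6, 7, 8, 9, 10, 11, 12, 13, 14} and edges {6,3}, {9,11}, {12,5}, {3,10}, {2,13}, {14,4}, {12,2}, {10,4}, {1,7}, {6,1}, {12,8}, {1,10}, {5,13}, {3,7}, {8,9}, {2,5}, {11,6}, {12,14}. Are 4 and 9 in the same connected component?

From 4 we can reach 1, 2, 3, 4, 5, 6, 7, 8, 9, 10, 11, 12, 13, 14, which includes 9.

Yes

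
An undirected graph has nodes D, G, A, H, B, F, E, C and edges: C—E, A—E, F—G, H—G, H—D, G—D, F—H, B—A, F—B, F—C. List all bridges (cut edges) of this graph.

The edges on the cycle F-B-A-E-C-F are not bridges since each lies on that cycle.
Every edge lies on some cycle, so there are no bridges.

none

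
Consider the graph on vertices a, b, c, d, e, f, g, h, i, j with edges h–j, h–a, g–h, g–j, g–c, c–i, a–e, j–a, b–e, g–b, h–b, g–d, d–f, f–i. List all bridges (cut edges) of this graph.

none

The edges on the cycle g-d-f-i-c-g are not bridges since each lies on that cycle.
Every edge lies on some cycle, so there are no bridges.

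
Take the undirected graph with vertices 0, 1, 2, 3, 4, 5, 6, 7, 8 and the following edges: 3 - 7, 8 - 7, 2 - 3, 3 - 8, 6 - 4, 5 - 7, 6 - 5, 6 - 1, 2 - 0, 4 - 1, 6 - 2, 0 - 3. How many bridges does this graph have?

The edges on the cycle 6-4-1-6 are not bridges since each lies on that cycle.
Every edge lies on some cycle, so there are no bridges.

0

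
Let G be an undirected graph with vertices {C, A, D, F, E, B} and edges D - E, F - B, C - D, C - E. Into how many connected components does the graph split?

A is isolated — a component by itself.
Starting from B we can reach B, F. That is one component of size 2.
Starting from C we can reach C, D, E. That is one component of size 3.
Total: 3 components.

3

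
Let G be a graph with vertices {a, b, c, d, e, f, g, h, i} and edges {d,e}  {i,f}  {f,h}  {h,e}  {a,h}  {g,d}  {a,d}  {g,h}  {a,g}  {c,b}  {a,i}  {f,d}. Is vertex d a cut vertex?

Deleting d leaves 2 components (was 2), so d is not a cut vertex.

No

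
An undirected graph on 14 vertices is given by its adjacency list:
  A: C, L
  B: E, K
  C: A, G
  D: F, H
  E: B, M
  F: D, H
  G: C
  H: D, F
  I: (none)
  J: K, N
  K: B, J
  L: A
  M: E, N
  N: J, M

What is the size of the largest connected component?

6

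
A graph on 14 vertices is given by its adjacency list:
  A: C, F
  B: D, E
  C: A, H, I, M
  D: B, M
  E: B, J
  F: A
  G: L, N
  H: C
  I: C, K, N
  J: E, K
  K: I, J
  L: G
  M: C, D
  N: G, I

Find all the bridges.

The edges on the cycle J-K-I-C-M-D-B-E-J are not bridges since each lies on that cycle.
But removing A-F disconnects A from F; removing N-G disconnects N from G; removing H-C disconnects H from C; removing G-L disconnects G from L — these are bridges.
In total 6 edges are bridges.

A-C, A-F, C-H, G-L, G-N, I-N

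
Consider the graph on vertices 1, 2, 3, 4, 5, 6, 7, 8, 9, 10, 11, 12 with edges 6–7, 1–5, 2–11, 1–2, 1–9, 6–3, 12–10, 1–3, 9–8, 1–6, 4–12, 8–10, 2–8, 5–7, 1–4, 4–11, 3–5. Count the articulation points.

1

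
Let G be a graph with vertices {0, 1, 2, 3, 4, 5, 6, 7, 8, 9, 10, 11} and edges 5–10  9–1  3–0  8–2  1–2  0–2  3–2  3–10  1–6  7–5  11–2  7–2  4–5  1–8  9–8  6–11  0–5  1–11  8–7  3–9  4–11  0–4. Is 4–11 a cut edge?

After removing 4–11, the path 4-0-2-11 still connects them, so the edge is not a bridge.

No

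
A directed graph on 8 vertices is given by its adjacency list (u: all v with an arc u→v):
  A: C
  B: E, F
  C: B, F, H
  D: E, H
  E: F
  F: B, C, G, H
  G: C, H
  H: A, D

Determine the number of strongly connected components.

{A, B, C, D, E, F, G, H} are all mutually reachable — one SCC of size 8.
That gives 1 strongly connected component.

1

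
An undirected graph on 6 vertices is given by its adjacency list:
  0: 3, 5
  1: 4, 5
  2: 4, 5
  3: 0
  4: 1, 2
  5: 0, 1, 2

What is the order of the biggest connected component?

6

Starting from 0 we can reach 0, 1, 2, 3, 4, 5. That is one component of size 6.
The largest has 6 vertices.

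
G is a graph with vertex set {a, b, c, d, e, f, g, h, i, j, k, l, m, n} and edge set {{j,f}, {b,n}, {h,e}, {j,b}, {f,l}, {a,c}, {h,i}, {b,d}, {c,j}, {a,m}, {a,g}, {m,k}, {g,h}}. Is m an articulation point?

Yes

Deleting m raises the number of components from 1 to 2, so m is a cut vertex.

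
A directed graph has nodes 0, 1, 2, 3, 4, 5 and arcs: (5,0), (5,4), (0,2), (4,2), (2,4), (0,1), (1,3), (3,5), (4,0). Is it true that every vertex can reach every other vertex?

From 3 we can reach every vertex (0, 1, 2, 3, 4, 5), and every vertex can reach 3 (0, 1, 2, 3, 4, 5). So the whole graph is one strongly connected component.

Yes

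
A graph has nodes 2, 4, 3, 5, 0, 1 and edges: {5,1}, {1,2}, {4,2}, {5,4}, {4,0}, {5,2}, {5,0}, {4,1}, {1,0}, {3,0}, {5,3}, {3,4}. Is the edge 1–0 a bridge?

No

After removing 1–0, the path 1-5-0 still connects them, so the edge is not a bridge.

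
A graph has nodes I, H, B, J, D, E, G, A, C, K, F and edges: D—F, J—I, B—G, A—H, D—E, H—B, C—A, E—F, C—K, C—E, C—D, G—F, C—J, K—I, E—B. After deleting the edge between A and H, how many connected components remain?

1

A and H are still connected via A-C-E-B-H, so the component count stays at 1.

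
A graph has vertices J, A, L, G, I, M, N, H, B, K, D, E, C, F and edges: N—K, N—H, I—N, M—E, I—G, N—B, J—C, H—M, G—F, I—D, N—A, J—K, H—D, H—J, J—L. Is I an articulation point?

Yes

Deleting I raises the number of components from 1 to 2, so I is a cut vertex.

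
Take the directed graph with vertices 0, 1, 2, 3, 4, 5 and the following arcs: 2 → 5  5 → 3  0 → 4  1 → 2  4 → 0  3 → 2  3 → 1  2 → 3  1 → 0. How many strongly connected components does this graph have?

{1, 2, 3, 5} are all mutually reachable — one SCC of size 4.
{0, 4} are all mutually reachable — one SCC of size 2.
That gives 2 strongly connected components.

2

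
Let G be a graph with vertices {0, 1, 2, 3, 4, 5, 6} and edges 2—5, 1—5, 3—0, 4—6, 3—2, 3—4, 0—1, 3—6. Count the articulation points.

1

Removing 3 increases the component count from 1 to 2, so 3 is a cut vertex.
By contrast removing 2 leaves 1 component; it is not a cut vertex. No other vertex is a cut vertex either.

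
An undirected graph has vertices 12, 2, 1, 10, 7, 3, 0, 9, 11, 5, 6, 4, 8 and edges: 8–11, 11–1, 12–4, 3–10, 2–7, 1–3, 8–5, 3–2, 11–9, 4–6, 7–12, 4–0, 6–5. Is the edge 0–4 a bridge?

Removing 0–4 leaves no path between 0 and 4: the component count goes from 1 to 2. So it is a bridge.

Yes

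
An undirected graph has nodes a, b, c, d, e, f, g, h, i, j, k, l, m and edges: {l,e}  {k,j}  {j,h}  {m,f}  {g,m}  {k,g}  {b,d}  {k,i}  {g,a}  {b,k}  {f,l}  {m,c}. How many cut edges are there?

12

removing i—k disconnects i from k; removing b—k disconnects b from k; removing g—a disconnects g from a; removing g—m disconnects g from m — these are bridges.
In total 12 edges are bridges.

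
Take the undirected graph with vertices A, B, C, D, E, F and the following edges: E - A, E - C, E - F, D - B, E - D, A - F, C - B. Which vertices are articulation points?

Removing E increases the component count from 1 to 2, so E is a cut vertex.
By contrast removing A leaves 1 component; it is not a cut vertex. No other vertex is a cut vertex either.

E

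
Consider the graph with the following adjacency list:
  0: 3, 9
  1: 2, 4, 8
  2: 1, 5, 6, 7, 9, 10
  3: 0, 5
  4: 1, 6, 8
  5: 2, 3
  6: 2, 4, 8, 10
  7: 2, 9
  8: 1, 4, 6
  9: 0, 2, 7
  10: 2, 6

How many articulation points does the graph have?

Removing 2 increases the component count from 1 to 2, so 2 is a cut vertex.
By contrast removing 7 leaves 1 component; it is not a cut vertex. No other vertex is a cut vertex either.

1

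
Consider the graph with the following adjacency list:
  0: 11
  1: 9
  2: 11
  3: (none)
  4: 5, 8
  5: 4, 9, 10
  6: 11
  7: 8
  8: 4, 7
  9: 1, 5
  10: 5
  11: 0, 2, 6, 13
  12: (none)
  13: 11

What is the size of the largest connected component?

7

3 is isolated — a component by itself.
12 is isolated — a component by itself.
Starting from 0 we can reach 0, 2, 6, 11, 13. That is one component of size 5.
Starting from 1 we can reach 1, 4, 5, 7, 8, 9, 10. That is one component of size 7.
The largest has 7 vertices.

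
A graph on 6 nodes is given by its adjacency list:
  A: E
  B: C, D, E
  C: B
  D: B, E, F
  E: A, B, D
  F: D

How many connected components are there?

1

Starting from A we can reach A, B, C, D, E, F. That is one component of size 6.
Total: 1 component.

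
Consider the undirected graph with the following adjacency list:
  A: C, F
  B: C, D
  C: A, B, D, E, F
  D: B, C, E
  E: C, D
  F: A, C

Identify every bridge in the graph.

The edges on the cycle C-A-F-C are not bridges since each lies on that cycle.
Every edge lies on some cycle, so there are no bridges.

none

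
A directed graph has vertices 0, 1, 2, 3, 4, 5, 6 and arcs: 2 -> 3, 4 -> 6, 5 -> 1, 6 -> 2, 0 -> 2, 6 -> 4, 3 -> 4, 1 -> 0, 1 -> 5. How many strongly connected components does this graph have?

{2, 3, 4, 6} are all mutually reachable — one SCC of size 4.
{1, 5} are all mutually reachable — one SCC of size 2.
{0} is an SCC by itself.
That gives 3 strongly connected components.

3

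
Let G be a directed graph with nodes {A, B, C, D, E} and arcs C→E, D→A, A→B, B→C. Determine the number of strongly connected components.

{E} is an SCC by itself.
{D} is an SCC by itself.
{C} is an SCC by itself.
{A} is an SCC by itself.
{B} is an SCC by itself.
That gives 5 strongly connected components.

5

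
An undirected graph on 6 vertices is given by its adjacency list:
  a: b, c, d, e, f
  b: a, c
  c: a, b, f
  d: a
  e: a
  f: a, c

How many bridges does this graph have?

2

The edges on the cycle a-c-b-a are not bridges since each lies on that cycle.
But removing e-a disconnects e from a; removing d-a disconnects d from a — these are bridges.
That makes 2 bridges.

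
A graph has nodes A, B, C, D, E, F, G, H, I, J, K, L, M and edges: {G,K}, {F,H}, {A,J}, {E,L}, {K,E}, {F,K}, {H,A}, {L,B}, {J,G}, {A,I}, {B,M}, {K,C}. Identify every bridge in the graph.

The edges on the cycle F-H-A-J-G-K-F are not bridges since each lies on that cycle.
But removing B—M disconnects B from M; removing E—L disconnects E from L; removing B—L disconnects B from L; removing K—E disconnects K from E — these are bridges.
In total 6 edges are bridges.

A-I, B-L, B-M, C-K, E-K, E-L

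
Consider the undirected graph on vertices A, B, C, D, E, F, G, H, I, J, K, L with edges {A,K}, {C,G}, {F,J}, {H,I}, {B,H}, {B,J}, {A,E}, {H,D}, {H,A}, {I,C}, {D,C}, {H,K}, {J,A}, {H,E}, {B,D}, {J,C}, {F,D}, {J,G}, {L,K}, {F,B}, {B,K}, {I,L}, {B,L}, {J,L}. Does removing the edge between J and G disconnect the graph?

No

After removing J–G, the path J-C-G still connects them, so the edge is not a bridge.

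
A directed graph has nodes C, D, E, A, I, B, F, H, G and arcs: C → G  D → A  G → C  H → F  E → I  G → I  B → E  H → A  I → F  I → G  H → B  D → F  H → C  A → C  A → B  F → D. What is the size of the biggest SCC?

{A, B, C, D, E, F, G, I} are all mutually reachable — one SCC of size 8.
{H} is an SCC by itself.
The largest has 8 vertices.

8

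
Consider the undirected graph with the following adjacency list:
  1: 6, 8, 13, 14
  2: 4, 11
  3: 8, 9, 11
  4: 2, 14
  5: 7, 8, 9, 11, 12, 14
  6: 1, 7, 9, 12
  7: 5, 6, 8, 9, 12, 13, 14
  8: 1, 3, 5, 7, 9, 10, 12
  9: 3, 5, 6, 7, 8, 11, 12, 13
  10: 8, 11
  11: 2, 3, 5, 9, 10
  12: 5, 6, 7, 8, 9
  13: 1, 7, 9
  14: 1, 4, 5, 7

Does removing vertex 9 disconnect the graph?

No

Deleting 9 leaves 1 component (was 1) (its neighbors 3, 5, 6, 7, 8, 11, 12, 13 remain connected to each other), so 9 is not a cut vertex.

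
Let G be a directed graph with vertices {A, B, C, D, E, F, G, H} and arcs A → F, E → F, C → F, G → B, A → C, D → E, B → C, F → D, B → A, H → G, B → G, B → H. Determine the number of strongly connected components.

{B, G, H} are all mutually reachable — one SCC of size 3.
{D, E, F} are all mutually reachable — one SCC of size 3.
{A} is an SCC by itself.
{C} is an SCC by itself.
That gives 4 strongly connected components.

4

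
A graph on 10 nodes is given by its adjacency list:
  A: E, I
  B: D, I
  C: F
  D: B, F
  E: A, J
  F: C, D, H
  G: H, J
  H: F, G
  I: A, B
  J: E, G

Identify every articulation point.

F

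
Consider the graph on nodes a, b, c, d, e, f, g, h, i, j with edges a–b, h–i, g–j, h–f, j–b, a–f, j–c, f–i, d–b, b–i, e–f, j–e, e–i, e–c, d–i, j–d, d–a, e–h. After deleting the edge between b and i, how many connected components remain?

b and i are still connected via b-d-i, so the component count stays at 1.

1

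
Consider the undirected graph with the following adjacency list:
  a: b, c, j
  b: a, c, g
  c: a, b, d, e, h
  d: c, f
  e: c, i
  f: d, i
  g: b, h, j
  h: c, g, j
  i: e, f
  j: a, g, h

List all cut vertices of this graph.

Removing c increases the component count from 1 to 2, so c is a cut vertex.
By contrast removing e leaves 1 component; it is not a cut vertex. No other vertex is a cut vertex either.

c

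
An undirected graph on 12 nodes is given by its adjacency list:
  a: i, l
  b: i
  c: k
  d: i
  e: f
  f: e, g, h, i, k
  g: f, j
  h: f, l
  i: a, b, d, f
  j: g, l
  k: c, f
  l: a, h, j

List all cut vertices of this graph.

Removing f increases the component count from 1 to 3, so f is a cut vertex.
Removing i increases the component count from 1 to 3, so i is a cut vertex.
Removing k increases the component count from 1 to 2, so k is a cut vertex.
By contrast removing a leaves 1 component; it is not a cut vertex. No other vertex is a cut vertex either.

f, i, k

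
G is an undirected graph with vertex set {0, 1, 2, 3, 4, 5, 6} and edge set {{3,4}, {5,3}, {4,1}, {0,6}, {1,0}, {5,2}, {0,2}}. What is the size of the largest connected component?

7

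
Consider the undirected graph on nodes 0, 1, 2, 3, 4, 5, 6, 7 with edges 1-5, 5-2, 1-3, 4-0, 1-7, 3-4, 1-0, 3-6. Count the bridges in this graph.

4

The edges on the cycle 1-3-4-0-1 are not bridges since each lies on that cycle.
But removing 1-7 disconnects 1 from 7; removing 5-2 disconnects 5 from 2; removing 3-6 disconnects 3 from 6; removing 1-5 disconnects 1 from 5 — these are bridges.
That makes 4 bridges.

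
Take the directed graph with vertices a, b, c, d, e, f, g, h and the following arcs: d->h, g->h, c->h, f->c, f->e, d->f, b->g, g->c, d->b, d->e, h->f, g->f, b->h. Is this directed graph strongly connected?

No

There is no directed path from g to d, so the graph is not strongly connected.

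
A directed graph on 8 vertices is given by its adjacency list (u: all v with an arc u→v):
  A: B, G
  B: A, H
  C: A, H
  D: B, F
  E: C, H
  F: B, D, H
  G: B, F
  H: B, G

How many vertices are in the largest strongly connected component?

6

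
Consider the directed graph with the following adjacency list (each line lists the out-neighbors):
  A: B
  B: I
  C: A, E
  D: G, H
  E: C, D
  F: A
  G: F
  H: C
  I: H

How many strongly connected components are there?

{A, B, C, D, E, F, G, H, I} are all mutually reachable — one SCC of size 9.
That gives 1 strongly connected component.

1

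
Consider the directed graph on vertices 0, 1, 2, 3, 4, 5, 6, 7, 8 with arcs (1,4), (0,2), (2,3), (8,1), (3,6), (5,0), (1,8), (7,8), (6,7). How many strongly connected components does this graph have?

{1, 8} are all mutually reachable — one SCC of size 2.
{2} is an SCC by itself.
{3} is an SCC by itself.
{5} is an SCC by itself.
{6} is an SCC by itself.
(and 3 more singleton SCCs)
That gives 8 strongly connected components.

8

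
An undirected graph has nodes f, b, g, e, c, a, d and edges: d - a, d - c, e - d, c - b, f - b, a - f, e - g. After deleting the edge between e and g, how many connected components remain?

2

Before removal there is 1 component.
e - g is a bridge — removing it separates e's side from g's side.
After removal: 2 components.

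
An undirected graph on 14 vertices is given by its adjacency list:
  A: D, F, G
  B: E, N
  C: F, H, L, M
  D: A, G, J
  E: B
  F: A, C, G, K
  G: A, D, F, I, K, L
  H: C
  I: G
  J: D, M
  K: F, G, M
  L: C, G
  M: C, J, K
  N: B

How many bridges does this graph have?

The edges on the cycle G-D-A-G are not bridges since each lies on that cycle.
But removing B-N disconnects B from N; removing E-B disconnects E from B; removing H-C disconnects H from C; removing G-I disconnects G from I — these are bridges.
That makes 4 bridges.

4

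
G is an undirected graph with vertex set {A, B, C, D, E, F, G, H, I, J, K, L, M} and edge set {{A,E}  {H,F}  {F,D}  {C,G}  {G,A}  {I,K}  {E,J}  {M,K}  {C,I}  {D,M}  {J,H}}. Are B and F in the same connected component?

No

The component containing B is {B}, and F is not in it.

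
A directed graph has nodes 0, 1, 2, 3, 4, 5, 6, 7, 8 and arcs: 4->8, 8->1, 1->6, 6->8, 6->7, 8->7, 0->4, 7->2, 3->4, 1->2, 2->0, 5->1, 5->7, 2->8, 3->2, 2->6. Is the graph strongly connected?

No

There is no directed path from 2 to 5, so the graph is not strongly connected.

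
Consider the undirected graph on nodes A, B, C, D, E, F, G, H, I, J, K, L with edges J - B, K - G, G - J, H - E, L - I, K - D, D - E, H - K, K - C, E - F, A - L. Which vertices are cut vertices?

E, G, J, K, L

Removing E increases the component count from 2 to 3, so E is a cut vertex.
Removing G increases the component count from 2 to 3, so G is a cut vertex.
Removing J increases the component count from 2 to 3, so J is a cut vertex.
Likewise K, L are cut vertices.
By contrast removing D leaves 2 components; it is not a cut vertex. No other vertex is a cut vertex either.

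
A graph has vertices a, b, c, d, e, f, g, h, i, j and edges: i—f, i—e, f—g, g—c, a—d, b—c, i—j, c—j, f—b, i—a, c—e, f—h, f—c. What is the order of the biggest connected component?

10

Starting from a we can reach a, b, c, d, e, f, g, h, i, j. That is one component of size 10.
The largest has 10 vertices.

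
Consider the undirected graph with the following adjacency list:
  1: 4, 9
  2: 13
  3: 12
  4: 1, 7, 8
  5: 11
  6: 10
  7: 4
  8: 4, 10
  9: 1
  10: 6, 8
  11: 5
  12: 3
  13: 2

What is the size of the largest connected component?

7

Starting from 5 we can reach 5, 11. That is one component of size 2.
Starting from 2 we can reach 2, 13. That is one component of size 2.
Starting from 3 we can reach 3, 12. That is one component of size 2.
Starting from 1 we can reach 1, 4, 6, 7, 8, 9, 10. That is one component of size 7.
The largest has 7 vertices.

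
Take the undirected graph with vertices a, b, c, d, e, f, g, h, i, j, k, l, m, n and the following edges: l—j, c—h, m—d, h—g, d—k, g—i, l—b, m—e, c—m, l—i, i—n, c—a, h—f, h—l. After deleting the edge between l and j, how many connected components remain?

Before removal there is 1 component.
l—j is a bridge — removing it separates l's side from j's side.
After removal: 2 components.

2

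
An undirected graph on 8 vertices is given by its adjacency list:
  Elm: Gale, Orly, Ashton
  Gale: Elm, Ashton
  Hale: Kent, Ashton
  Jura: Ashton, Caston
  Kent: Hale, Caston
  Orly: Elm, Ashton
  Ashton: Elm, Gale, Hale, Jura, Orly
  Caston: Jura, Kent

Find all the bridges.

The edges on the cycle Ashton-Orly-Elm-Ashton are not bridges since each lies on that cycle.
Every edge lies on some cycle, so there are no bridges.

none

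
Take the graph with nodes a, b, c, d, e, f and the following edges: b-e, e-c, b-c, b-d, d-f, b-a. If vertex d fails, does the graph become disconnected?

Deleting d raises the number of components from 1 to 2, so d is a cut vertex.

Yes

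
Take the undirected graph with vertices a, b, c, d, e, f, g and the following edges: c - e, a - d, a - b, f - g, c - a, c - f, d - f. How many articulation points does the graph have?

Removing a increases the component count from 1 to 2, so a is a cut vertex.
Removing c increases the component count from 1 to 2, so c is a cut vertex.
Removing f increases the component count from 1 to 2, so f is a cut vertex.
By contrast removing g leaves 1 component; it is not a cut vertex. No other vertex is a cut vertex either.

3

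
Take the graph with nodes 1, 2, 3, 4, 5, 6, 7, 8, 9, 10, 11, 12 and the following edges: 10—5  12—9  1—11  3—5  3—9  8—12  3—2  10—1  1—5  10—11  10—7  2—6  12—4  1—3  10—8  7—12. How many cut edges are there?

The edges on the cycle 10-1-3-9-12-7-10 are not bridges since each lies on that cycle.
But removing 6—2 disconnects 6 from 2; removing 12—4 disconnects 12 from 4; removing 3—2 disconnects 3 from 2 — these are bridges.
That makes 3 bridges.

3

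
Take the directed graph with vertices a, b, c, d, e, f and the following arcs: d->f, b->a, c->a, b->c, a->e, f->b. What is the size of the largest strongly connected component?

{b} is an SCC by itself.
{e} is an SCC by itself.
{a} is an SCC by itself.
{c} is an SCC by itself.
{d} is an SCC by itself.
(and 1 more singleton SCC)
The largest has 1 vertex.

1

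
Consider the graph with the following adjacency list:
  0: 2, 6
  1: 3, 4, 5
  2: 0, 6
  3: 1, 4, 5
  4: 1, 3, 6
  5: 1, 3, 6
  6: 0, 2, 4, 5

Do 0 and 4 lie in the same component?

From 0 we can reach 0, 1, 2, 3, 4, 5, 6, which includes 4.

Yes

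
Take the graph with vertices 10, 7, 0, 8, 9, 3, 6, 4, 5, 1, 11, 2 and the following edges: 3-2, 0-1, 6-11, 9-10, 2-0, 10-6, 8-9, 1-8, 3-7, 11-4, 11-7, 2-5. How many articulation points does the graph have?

Removing 2 increases the component count from 1 to 2, so 2 is a cut vertex.
Removing 11 increases the component count from 1 to 2, so 11 is a cut vertex.
By contrast removing 10 leaves 1 component; it is not a cut vertex. No other vertex is a cut vertex either.

2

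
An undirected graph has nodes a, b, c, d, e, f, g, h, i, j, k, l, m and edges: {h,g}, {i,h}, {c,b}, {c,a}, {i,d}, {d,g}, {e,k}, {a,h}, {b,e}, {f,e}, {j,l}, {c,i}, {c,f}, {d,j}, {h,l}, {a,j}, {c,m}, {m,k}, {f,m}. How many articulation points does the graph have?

1

Removing c increases the component count from 1 to 2, so c is a cut vertex.
By contrast removing m leaves 1 component; it is not a cut vertex. No other vertex is a cut vertex either.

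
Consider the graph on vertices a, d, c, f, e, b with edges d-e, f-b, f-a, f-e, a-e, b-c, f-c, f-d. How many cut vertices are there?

1

Removing f increases the component count from 1 to 2, so f is a cut vertex.
By contrast removing c leaves 1 component; it is not a cut vertex. No other vertex is a cut vertex either.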